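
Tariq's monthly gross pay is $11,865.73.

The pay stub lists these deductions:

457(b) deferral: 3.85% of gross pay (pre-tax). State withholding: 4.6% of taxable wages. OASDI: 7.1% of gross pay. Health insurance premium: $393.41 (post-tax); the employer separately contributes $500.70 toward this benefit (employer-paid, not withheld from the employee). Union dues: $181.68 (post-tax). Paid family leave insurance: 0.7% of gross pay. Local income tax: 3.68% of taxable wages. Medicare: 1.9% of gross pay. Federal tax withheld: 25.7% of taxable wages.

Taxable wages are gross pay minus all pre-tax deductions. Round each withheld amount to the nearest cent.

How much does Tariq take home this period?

457(b) deferral: $11,865.73 × 0.0385 = $456.83
Taxable wages = $11,865.73 − $456.83 = $11,408.90
Local income tax: $11,408.90 × 0.0368 = $419.85
State withholding: $11,408.90 × 0.046 = $524.81
Federal tax withheld: $11,408.90 × 0.257 = $2,932.09
Medicare: $11,865.73 × 0.019 = $225.45
Paid family leave insurance: $11,865.73 × 0.007 = $83.06
OASDI: $11,865.73 × 0.071 = $842.47
Union dues: $181.68
Health insurance premium: $393.41
(Employer's $500.70 toward health insurance premium is not withheld from the employee.)
Total deductions = $456.83 + $419.85 + $524.81 + $2,932.09 + $225.45 + $83.06 + $842.47 + $181.68 + $393.41 = $6,059.65
Net pay = $11,865.73 − $6,059.65 = $5,806.08

$5,806.08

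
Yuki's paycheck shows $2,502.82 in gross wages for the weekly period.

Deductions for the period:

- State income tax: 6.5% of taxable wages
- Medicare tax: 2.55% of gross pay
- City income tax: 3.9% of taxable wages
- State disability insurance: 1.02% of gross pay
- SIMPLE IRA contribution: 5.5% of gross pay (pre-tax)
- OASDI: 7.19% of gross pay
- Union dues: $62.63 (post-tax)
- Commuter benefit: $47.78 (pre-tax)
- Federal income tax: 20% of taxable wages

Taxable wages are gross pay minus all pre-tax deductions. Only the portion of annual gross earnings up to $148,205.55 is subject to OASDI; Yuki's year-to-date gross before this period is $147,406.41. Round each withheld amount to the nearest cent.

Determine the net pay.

Commuter benefit: $47.78
SIMPLE IRA contribution: $2,502.82 × 0.055 = $137.66
Pre-tax total = $47.78 + $137.66 = $185.44
Taxable wages = $2,502.82 − $185.44 = $2,317.38
State income tax: $2,317.38 × 0.065 = $150.63
Federal income tax: $2,317.38 × 0.2 = $463.48
City income tax: $2,317.38 × 0.039 = $90.38
OASDI: only $148,205.55 − $147,406.41 = $799.14 of this check is subject → $799.14 × 0.0719 = $57.46
State disability insurance: $2,502.82 × 0.0102 = $25.53
Medicare tax: $2,502.82 × 0.0255 = $63.82
Union dues: $62.63
Total deductions = $47.78 + $137.66 + $150.63 + $463.48 + $90.38 + $57.46 + $25.53 + $63.82 + $62.63 = $1,099.37
Net pay = $2,502.82 − $1,099.37 = $1,403.45

$1,403.45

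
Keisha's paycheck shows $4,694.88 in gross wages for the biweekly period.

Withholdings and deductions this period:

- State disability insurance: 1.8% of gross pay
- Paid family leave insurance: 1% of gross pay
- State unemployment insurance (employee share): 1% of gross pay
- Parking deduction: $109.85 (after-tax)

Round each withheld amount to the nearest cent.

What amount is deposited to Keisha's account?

$4,406.62

State unemployment insurance (employee share): $4,694.88 × 0.01 = $46.95
State disability insurance: $4,694.88 × 0.018 = $84.51
Paid family leave insurance: $4,694.88 × 0.01 = $46.95
Parking deduction: $109.85
Total deductions = $46.95 + $84.51 + $46.95 + $109.85 = $288.26
Net pay = $4,694.88 − $288.26 = $4,406.62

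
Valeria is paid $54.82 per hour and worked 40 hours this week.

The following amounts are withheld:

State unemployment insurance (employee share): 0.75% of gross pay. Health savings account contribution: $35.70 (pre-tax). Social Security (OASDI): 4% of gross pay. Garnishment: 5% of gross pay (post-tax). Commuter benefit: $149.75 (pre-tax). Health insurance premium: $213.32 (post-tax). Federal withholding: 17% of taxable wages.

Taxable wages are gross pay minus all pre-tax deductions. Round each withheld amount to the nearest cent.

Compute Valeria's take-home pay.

$1,238.98

Gross pay: 40 × $54.82 = $2,192.80
Commuter benefit: $149.75
Health savings account contribution: $35.70
Pre-tax total = $149.75 + $35.70 = $185.45
Taxable wages = $2,192.80 − $185.45 = $2,007.35
Federal withholding: $2,007.35 × 0.17 = $341.25
State unemployment insurance (employee share): $2,192.80 × 0.0075 = $16.45
Social Security (OASDI): $2,192.80 × 0.04 = $87.71
Garnishment: $2,192.80 × 0.05 = $109.64
Health insurance premium: $213.32
Total deductions = $149.75 + $35.70 + $341.25 + $16.45 + $87.71 + $109.64 + $213.32 = $953.82
Net pay = $2,192.80 − $953.82 = $1,238.98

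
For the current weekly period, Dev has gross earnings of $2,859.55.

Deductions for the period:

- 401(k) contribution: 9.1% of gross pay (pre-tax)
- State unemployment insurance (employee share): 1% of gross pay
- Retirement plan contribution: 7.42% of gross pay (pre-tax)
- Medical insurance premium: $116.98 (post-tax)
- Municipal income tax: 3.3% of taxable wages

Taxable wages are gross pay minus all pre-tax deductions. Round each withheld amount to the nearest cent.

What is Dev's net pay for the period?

$2,162.79

401(k) contribution: $2,859.55 × 0.091 = $260.22
Retirement plan contribution: $2,859.55 × 0.0742 = $212.18
Pre-tax total = $260.22 + $212.18 = $472.40
Taxable wages = $2,859.55 − $472.40 = $2,387.15
Municipal income tax: $2,387.15 × 0.033 = $78.78
State unemployment insurance (employee share): $2,859.55 × 0.01 = $28.60
Medical insurance premium: $116.98
Total deductions = $260.22 + $212.18 + $78.78 + $28.60 + $116.98 = $696.76
Net pay = $2,859.55 − $696.76 = $2,162.79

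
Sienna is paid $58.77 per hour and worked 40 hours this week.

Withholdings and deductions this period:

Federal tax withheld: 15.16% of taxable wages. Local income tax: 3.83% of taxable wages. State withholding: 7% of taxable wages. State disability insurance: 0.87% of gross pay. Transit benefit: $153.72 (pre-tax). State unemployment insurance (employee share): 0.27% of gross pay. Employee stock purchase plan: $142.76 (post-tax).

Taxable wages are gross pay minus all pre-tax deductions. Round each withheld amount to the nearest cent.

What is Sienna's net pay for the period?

Gross pay: 40 × $58.77 = $2,350.80
Transit benefit: $153.72
Taxable wages = $2,350.80 − $153.72 = $2,197.08
State withholding: $2,197.08 × 0.07 = $153.80
Federal tax withheld: $2,197.08 × 0.1516 = $333.08
Local income tax: $2,197.08 × 0.0383 = $84.15
State disability insurance: $2,350.80 × 0.0087 = $20.45
State unemployment insurance (employee share): $2,350.80 × 0.0027 = $6.35
Employee stock purchase plan: $142.76
Total deductions = $153.72 + $153.80 + $333.08 + $84.15 + $20.45 + $6.35 + $142.76 = $894.31
Net pay = $2,350.80 − $894.31 = $1,456.49

$1,456.49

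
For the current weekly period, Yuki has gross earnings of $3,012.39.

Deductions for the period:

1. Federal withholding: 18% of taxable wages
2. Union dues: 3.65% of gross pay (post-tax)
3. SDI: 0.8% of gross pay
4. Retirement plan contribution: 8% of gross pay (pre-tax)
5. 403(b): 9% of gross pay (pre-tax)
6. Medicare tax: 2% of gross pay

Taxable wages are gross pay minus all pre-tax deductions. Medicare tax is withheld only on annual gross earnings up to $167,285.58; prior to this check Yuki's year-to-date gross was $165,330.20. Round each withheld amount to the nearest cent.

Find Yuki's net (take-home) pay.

$1,877.07

403(b): $3,012.39 × 0.09 = $271.12
Retirement plan contribution: $3,012.39 × 0.08 = $240.99
Pre-tax total = $271.12 + $240.99 = $512.11
Taxable wages = $3,012.39 − $512.11 = $2,500.28
Federal withholding: $2,500.28 × 0.18 = $450.05
Medicare tax: only $167,285.58 − $165,330.20 = $1,955.38 of this check is subject → $1,955.38 × 0.02 = $39.11
SDI: $3,012.39 × 0.008 = $24.10
Union dues: $3,012.39 × 0.0365 = $109.95
Total deductions = $271.12 + $240.99 + $450.05 + $39.11 + $24.10 + $109.95 = $1,135.32
Net pay = $3,012.39 − $1,135.32 = $1,877.07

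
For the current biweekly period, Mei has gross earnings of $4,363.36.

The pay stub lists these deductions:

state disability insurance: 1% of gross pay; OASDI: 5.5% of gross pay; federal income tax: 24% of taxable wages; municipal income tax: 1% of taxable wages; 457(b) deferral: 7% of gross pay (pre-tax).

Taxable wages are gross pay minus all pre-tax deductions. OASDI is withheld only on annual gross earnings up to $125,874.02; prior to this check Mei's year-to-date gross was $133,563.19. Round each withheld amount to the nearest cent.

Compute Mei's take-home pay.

457(b) deferral: $4,363.36 × 0.07 = $305.44
Taxable wages = $4,363.36 − $305.44 = $4,057.92
Municipal income tax: $4,057.92 × 0.01 = $40.58
Federal income tax: $4,057.92 × 0.24 = $973.90
State disability insurance: $4,363.36 × 0.01 = $43.63
OASDI: annual cap $125,874.02 already reached (YTD $133,563.19), so $0.00
Total deductions = $305.44 + $40.58 + $973.90 + $43.63 + $0.00 = $1,363.55
Net pay = $4,363.36 − $1,363.55 = $2,999.81

$2,999.81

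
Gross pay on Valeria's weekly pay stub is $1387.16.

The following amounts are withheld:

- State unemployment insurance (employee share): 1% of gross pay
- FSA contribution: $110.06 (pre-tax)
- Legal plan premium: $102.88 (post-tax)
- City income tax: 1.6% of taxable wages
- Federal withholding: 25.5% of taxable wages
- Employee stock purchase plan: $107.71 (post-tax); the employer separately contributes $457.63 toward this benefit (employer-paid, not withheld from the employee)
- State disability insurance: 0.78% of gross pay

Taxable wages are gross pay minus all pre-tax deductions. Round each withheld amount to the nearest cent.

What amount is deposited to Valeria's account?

$695.73

FSA contribution: $110.06
Taxable wages = $1387.16 − $110.06 = $1277.10
Federal withholding: $1277.10 × 0.255 = $325.66
City income tax: $1277.10 × 0.016 = $20.43
State unemployment insurance (employee share): $1387.16 × 0.01 = $13.87
State disability insurance: $1387.16 × 0.0078 = $10.82
Employee stock purchase plan: $107.71
Legal plan premium: $102.88
(Employer's $457.63 toward employee stock purchase plan is not withheld from the employee.)
Total deductions = $110.06 + $325.66 + $20.43 + $13.87 + $10.82 + $107.71 + $102.88 = $691.43
Net pay = $1387.16 − $691.43 = $695.73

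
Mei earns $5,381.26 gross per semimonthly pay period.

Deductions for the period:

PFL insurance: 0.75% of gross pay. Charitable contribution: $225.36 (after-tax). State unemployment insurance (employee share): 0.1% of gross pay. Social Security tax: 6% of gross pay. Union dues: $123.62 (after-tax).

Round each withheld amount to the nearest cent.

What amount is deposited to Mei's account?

$4,663.66

PFL insurance: $5,381.26 × 0.0075 = $40.36
Social Security tax: $5,381.26 × 0.06 = $322.88
State unemployment insurance (employee share): $5,381.26 × 0.001 = $5.38
Union dues: $123.62
Charitable contribution: $225.36
Total deductions = $40.36 + $322.88 + $5.38 + $123.62 + $225.36 = $717.60
Net pay = $5,381.26 − $717.60 = $4,663.66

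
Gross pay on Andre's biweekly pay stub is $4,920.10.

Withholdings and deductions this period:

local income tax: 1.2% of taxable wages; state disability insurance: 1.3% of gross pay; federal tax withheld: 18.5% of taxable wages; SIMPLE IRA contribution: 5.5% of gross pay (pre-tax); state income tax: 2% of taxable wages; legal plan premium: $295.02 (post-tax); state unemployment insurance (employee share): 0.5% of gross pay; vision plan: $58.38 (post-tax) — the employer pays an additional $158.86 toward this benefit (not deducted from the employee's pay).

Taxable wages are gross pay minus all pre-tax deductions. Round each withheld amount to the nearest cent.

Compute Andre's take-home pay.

SIMPLE IRA contribution: $4,920.10 × 0.055 = $270.61
Taxable wages = $4,920.10 − $270.61 = $4,649.49
Local income tax: $4,649.49 × 0.012 = $55.79
Federal tax withheld: $4,649.49 × 0.185 = $860.16
State income tax: $4,649.49 × 0.02 = $92.99
State unemployment insurance (employee share): $4,920.10 × 0.005 = $24.60
State disability insurance: $4,920.10 × 0.013 = $63.96
Vision plan: $58.38
Legal plan premium: $295.02
(Employer's $158.86 toward vision plan is not withheld from the employee.)
Total deductions = $270.61 + $55.79 + $860.16 + $92.99 + $24.60 + $63.96 + $58.38 + $295.02 = $1,721.51
Net pay = $4,920.10 − $1,721.51 = $3,198.59

$3,198.59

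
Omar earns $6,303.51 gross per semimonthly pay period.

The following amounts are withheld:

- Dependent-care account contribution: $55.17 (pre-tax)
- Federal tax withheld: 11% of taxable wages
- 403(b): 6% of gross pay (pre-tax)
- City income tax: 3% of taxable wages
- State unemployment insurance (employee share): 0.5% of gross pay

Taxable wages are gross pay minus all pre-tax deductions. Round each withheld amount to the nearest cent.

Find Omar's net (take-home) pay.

403(b): $6,303.51 × 0.06 = $378.21
Dependent-care account contribution: $55.17
Pre-tax total = $378.21 + $55.17 = $433.38
Taxable wages = $6,303.51 − $433.38 = $5,870.13
Federal tax withheld: $5,870.13 × 0.11 = $645.71
City income tax: $5,870.13 × 0.03 = $176.10
State unemployment insurance (employee share): $6,303.51 × 0.005 = $31.52
Total deductions = $378.21 + $55.17 + $645.71 + $176.10 + $31.52 = $1,286.71
Net pay = $6,303.51 − $1,286.71 = $5,016.80

$5,016.80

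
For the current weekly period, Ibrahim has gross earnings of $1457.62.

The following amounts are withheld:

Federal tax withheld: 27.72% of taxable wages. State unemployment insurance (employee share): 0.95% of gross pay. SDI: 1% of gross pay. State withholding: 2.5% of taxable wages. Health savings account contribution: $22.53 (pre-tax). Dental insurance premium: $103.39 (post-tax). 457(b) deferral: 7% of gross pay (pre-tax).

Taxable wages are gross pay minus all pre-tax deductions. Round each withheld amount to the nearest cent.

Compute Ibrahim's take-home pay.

$798.39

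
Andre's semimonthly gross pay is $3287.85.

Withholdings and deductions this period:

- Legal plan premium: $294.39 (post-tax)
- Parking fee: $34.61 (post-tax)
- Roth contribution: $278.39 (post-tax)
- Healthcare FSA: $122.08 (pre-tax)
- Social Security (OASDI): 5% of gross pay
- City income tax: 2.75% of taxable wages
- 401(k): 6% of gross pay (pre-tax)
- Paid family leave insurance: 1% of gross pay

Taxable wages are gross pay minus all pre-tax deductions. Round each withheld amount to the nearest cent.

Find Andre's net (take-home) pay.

Healthcare FSA: $122.08
401(k): $3287.85 × 0.06 = $197.27
Pre-tax total = $122.08 + $197.27 = $319.35
Taxable wages = $3287.85 − $319.35 = $2968.50
City income tax: $2968.50 × 0.0275 = $81.63
Social Security (OASDI): $3287.85 × 0.05 = $164.39
Paid family leave insurance: $3287.85 × 0.01 = $32.88
Legal plan premium: $294.39
Roth contribution: $278.39
Parking fee: $34.61
Total deductions = $122.08 + $197.27 + $81.63 + $164.39 + $32.88 + $294.39 + $278.39 + $34.61 = $1205.64
Net pay = $3287.85 − $1205.64 = $2082.21

$2082.21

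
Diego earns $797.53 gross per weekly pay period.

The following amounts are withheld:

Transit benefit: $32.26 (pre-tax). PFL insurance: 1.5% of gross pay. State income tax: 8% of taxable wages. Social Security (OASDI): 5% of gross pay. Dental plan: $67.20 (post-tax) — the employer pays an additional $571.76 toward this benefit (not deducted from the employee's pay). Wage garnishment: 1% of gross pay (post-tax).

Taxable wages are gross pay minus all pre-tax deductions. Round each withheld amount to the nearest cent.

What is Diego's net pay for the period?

Transit benefit: $32.26
Taxable wages = $797.53 − $32.26 = $765.27
State income tax: $765.27 × 0.08 = $61.22
Social Security (OASDI): $797.53 × 0.05 = $39.88
PFL insurance: $797.53 × 0.015 = $11.96
Wage garnishment: $797.53 × 0.01 = $7.98
Dental plan: $67.20
(Employer's $571.76 toward dental plan is not withheld from the employee.)
Total deductions = $32.26 + $61.22 + $39.88 + $11.96 + $7.98 + $67.20 = $220.50
Net pay = $797.53 − $220.50 = $577.03

$577.03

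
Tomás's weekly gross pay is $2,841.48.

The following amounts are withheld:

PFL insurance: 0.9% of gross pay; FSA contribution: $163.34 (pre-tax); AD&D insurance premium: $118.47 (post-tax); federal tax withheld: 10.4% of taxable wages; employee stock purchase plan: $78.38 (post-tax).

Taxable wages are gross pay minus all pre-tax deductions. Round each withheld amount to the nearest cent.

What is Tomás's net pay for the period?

$2,177.19

FSA contribution: $163.34
Taxable wages = $2,841.48 − $163.34 = $2,678.14
Federal tax withheld: $2,678.14 × 0.104 = $278.53
PFL insurance: $2,841.48 × 0.009 = $25.57
Employee stock purchase plan: $78.38
AD&D insurance premium: $118.47
Total deductions = $163.34 + $278.53 + $25.57 + $78.38 + $118.47 = $664.29
Net pay = $2,841.48 − $664.29 = $2,177.19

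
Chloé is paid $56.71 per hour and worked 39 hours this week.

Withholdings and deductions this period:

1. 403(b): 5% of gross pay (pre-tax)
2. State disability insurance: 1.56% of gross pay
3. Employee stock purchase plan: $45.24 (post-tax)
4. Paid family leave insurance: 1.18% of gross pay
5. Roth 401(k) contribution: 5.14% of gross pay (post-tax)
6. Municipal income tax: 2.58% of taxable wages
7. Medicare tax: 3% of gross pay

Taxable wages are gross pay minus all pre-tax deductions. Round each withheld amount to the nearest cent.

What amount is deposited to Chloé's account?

Gross pay: 39 × $56.71 = $2211.69
403(b): $2211.69 × 0.05 = $110.58
Taxable wages = $2211.69 − $110.58 = $2101.11
Municipal income tax: $2101.11 × 0.0258 = $54.21
Medicare tax: $2211.69 × 0.03 = $66.35
State disability insurance: $2211.69 × 0.0156 = $34.50
Paid family leave insurance: $2211.69 × 0.0118 = $26.10
Employee stock purchase plan: $45.24
Roth 401(k) contribution: $2211.69 × 0.0514 = $113.68
Total deductions = $110.58 + $54.21 + $66.35 + $34.50 + $26.10 + $45.24 + $113.68 = $450.66
Net pay = $2211.69 − $450.66 = $1761.03

$1761.03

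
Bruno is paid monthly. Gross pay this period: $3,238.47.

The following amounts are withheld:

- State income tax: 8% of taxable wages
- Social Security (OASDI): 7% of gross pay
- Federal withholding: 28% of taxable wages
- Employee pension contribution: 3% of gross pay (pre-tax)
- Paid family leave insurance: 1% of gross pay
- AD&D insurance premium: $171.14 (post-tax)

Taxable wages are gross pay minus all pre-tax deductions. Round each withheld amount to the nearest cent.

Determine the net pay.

$1,580.23

Employee pension contribution: $3,238.47 × 0.03 = $97.15
Taxable wages = $3,238.47 − $97.15 = $3,141.32
State income tax: $3,141.32 × 0.08 = $251.31
Federal withholding: $3,141.32 × 0.28 = $879.57
Paid family leave insurance: $3,238.47 × 0.01 = $32.38
Social Security (OASDI): $3,238.47 × 0.07 = $226.69
AD&D insurance premium: $171.14
Total deductions = $97.15 + $251.31 + $879.57 + $32.38 + $226.69 + $171.14 = $1,658.24
Net pay = $3,238.47 − $1,658.24 = $1,580.23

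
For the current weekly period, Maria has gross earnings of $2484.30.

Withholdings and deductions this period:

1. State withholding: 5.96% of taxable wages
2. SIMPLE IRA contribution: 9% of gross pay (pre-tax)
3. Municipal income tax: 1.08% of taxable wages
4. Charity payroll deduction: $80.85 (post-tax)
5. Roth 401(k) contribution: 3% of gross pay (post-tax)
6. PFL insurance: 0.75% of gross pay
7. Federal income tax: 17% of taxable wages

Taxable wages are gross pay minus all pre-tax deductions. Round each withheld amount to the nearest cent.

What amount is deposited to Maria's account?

$1543.22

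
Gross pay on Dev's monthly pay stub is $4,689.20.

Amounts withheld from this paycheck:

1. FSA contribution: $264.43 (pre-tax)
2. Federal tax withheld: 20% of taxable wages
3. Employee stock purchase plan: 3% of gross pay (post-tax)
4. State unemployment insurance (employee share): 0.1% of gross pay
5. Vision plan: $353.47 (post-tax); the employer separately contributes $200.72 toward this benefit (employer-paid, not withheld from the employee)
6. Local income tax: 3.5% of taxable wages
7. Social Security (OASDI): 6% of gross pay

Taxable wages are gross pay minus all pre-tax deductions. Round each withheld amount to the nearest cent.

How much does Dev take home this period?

FSA contribution: $264.43
Taxable wages = $4,689.20 − $264.43 = $4,424.77
Local income tax: $4,424.77 × 0.035 = $154.87
Federal tax withheld: $4,424.77 × 0.2 = $884.95
Social Security (OASDI): $4,689.20 × 0.06 = $281.35
State unemployment insurance (employee share): $4,689.20 × 0.001 = $4.69
Employee stock purchase plan: $4,689.20 × 0.03 = $140.68
Vision plan: $353.47
(Employer's $200.72 toward vision plan is not withheld from the employee.)
Total deductions = $264.43 + $154.87 + $884.95 + $281.35 + $4.69 + $140.68 + $353.47 = $2,084.44
Net pay = $4,689.20 − $2,084.44 = $2,604.76

$2,604.76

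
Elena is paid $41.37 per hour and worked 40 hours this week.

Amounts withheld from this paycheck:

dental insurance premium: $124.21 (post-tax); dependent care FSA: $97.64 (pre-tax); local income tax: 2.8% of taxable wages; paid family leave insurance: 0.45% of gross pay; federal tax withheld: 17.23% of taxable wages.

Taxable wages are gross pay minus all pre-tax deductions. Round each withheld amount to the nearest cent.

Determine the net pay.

$1,113.60

Gross pay: 40 × $41.37 = $1,654.80
Dependent care FSA: $97.64
Taxable wages = $1,654.80 − $97.64 = $1,557.16
Federal tax withheld: $1,557.16 × 0.1723 = $268.30
Local income tax: $1,557.16 × 0.028 = $43.60
Paid family leave insurance: $1,654.80 × 0.0045 = $7.45
Dental insurance premium: $124.21
Total deductions = $97.64 + $268.30 + $43.60 + $7.45 + $124.21 = $541.20
Net pay = $1,654.80 − $541.20 = $1,113.60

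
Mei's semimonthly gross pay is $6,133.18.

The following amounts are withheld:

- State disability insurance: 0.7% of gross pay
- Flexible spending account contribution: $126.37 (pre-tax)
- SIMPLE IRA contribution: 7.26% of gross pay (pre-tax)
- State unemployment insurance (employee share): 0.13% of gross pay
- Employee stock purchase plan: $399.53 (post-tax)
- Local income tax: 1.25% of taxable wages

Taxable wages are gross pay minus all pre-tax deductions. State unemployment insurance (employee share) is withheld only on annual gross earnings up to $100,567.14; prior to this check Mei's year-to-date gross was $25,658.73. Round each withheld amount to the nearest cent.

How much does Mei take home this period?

SIMPLE IRA contribution: $6,133.18 × 0.0726 = $445.27
Flexible spending account contribution: $126.37
Pre-tax total = $445.27 + $126.37 = $571.64
Taxable wages = $6,133.18 − $571.64 = $5,561.54
Local income tax: $5,561.54 × 0.0125 = $69.52
State disability insurance: $6,133.18 × 0.007 = $42.93
State unemployment insurance (employee share): cap not yet reached, full $6,133.18 is subject → $6,133.18 × 0.0013 = $7.97
Employee stock purchase plan: $399.53
Total deductions = $445.27 + $126.37 + $69.52 + $42.93 + $7.97 + $399.53 = $1,091.59
Net pay = $6,133.18 − $1,091.59 = $5,041.59

$5,041.59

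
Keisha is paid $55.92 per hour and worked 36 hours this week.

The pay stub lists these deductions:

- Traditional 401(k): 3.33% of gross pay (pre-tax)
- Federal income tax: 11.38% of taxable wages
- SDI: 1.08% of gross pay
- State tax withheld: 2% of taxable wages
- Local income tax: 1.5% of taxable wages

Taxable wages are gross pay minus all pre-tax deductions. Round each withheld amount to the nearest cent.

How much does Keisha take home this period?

$1,634.77

Gross pay: 36 × $55.92 = $2,013.12
Traditional 401(k): $2,013.12 × 0.0333 = $67.04
Taxable wages = $2,013.12 − $67.04 = $1,946.08
Local income tax: $1,946.08 × 0.015 = $29.19
Federal income tax: $1,946.08 × 0.1138 = $221.46
State tax withheld: $1,946.08 × 0.02 = $38.92
SDI: $2,013.12 × 0.0108 = $21.74
Total deductions = $67.04 + $29.19 + $221.46 + $38.92 + $21.74 = $378.35
Net pay = $2,013.12 − $378.35 = $1,634.77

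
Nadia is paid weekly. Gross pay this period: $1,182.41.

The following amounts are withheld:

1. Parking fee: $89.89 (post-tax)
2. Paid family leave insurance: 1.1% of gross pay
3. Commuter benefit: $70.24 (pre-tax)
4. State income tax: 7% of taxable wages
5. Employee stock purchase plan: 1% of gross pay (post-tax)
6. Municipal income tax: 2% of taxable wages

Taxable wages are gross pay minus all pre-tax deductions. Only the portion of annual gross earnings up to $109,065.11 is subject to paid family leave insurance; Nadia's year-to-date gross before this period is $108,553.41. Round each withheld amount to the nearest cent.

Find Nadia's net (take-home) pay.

Commuter benefit: $70.24
Taxable wages = $1,182.41 − $70.24 = $1,112.17
Municipal income tax: $1,112.17 × 0.02 = $22.24
State income tax: $1,112.17 × 0.07 = $77.85
Paid family leave insurance: only $109,065.11 − $108,553.41 = $511.70 of this check is subject → $511.70 × 0.011 = $5.63
Parking fee: $89.89
Employee stock purchase plan: $1,182.41 × 0.01 = $11.82
Total deductions = $70.24 + $22.24 + $77.85 + $5.63 + $89.89 + $11.82 = $277.67
Net pay = $1,182.41 − $277.67 = $904.74

$904.74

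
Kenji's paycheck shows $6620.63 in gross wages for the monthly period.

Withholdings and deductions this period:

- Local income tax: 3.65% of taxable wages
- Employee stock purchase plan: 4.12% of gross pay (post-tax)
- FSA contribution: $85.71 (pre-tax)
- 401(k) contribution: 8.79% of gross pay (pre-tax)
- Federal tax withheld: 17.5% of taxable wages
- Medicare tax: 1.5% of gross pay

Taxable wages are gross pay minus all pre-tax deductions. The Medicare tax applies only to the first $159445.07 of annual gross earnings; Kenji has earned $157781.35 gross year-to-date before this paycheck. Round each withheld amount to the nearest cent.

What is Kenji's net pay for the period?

401(k) contribution: $6620.63 × 0.0879 = $581.95
FSA contribution: $85.71
Pre-tax total = $581.95 + $85.71 = $667.66
Taxable wages = $6620.63 − $667.66 = $5952.97
Local income tax: $5952.97 × 0.0365 = $217.28
Federal tax withheld: $5952.97 × 0.175 = $1041.77
Medicare tax: only $159445.07 − $157781.35 = $1663.72 of this check is subject → $1663.72 × 0.015 = $24.96
Employee stock purchase plan: $6620.63 × 0.0412 = $272.77
Total deductions = $581.95 + $85.71 + $217.28 + $1041.77 + $24.96 + $272.77 = $2224.44
Net pay = $6620.63 − $2224.44 = $4396.19

$4396.19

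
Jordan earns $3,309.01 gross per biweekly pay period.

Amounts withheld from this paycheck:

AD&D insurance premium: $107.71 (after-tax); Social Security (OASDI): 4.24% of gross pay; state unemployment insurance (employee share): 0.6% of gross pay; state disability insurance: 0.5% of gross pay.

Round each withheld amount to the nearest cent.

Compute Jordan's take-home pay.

State disability insurance: $3,309.01 × 0.005 = $16.55
Social Security (OASDI): $3,309.01 × 0.0424 = $140.30
State unemployment insurance (employee share): $3,309.01 × 0.006 = $19.85
AD&D insurance premium: $107.71
Total deductions = $16.55 + $140.30 + $19.85 + $107.71 = $284.41
Net pay = $3,309.01 − $284.41 = $3,024.60

$3,024.60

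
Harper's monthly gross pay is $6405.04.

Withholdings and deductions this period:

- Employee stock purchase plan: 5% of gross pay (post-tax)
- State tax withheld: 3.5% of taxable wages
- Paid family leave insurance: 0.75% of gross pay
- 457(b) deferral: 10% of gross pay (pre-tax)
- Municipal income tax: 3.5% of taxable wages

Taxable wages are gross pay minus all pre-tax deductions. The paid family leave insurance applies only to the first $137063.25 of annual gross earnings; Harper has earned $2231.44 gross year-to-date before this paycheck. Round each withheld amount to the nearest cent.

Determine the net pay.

$4992.73

457(b) deferral: $6405.04 × 0.1 = $640.50
Taxable wages = $6405.04 − $640.50 = $5764.54
State tax withheld: $5764.54 × 0.035 = $201.76
Municipal income tax: $5764.54 × 0.035 = $201.76
Paid family leave insurance: cap not yet reached, full $6405.04 is subject → $6405.04 × 0.0075 = $48.04
Employee stock purchase plan: $6405.04 × 0.05 = $320.25
Total deductions = $640.50 + $201.76 + $201.76 + $48.04 + $320.25 = $1412.31
Net pay = $6405.04 − $1412.31 = $4992.73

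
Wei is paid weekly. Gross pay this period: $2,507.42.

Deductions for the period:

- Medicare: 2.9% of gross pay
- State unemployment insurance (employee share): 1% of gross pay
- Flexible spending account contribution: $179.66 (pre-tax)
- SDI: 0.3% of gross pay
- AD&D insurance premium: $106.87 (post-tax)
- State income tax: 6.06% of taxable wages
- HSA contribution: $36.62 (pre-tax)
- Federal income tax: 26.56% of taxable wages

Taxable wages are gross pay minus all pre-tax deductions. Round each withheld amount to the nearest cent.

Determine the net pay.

$1,331.59

HSA contribution: $36.62
Flexible spending account contribution: $179.66
Pre-tax total = $36.62 + $179.66 = $216.28
Taxable wages = $2,507.42 − $216.28 = $2,291.14
State income tax: $2,291.14 × 0.0606 = $138.84
Federal income tax: $2,291.14 × 0.2656 = $608.53
SDI: $2,507.42 × 0.003 = $7.52
State unemployment insurance (employee share): $2,507.42 × 0.01 = $25.07
Medicare: $2,507.42 × 0.029 = $72.72
AD&D insurance premium: $106.87
Total deductions = $36.62 + $179.66 + $138.84 + $608.53 + $7.52 + $25.07 + $72.72 + $106.87 = $1,175.83
Net pay = $2,507.42 − $1,175.83 = $1,331.59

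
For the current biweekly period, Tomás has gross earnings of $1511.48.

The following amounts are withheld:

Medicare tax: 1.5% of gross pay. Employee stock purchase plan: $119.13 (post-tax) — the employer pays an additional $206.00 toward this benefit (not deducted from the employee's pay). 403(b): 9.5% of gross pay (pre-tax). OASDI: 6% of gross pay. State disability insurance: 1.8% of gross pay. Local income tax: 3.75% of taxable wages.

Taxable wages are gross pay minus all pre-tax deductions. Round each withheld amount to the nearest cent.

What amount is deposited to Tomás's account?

403(b): $1511.48 × 0.095 = $143.59
Taxable wages = $1511.48 − $143.59 = $1367.89
Local income tax: $1367.89 × 0.0375 = $51.30
State disability insurance: $1511.48 × 0.018 = $27.21
OASDI: $1511.48 × 0.06 = $90.69
Medicare tax: $1511.48 × 0.015 = $22.67
Employee stock purchase plan: $119.13
(Employer's $206.00 toward employee stock purchase plan is not withheld from the employee.)
Total deductions = $143.59 + $51.30 + $27.21 + $90.69 + $22.67 + $119.13 = $454.59
Net pay = $1511.48 − $454.59 = $1056.89

$1056.89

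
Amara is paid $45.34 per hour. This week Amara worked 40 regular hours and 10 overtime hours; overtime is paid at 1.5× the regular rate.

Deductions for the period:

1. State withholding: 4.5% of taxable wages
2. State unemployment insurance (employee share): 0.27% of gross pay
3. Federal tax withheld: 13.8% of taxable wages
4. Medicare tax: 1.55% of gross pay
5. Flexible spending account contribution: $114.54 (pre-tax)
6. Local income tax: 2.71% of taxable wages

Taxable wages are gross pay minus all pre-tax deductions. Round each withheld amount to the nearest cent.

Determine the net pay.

$1,833.92

Regular pay: 40 × $45.34 = $1,813.60
Overtime pay: 10 × $45.34 × 1.5 = $680.10
Gross pay = $1,813.60 + $680.10 = $2,493.70
Flexible spending account contribution: $114.54
Taxable wages = $2,493.70 − $114.54 = $2,379.16
Federal tax withheld: $2,379.16 × 0.138 = $328.32
Local income tax: $2,379.16 × 0.0271 = $64.48
State withholding: $2,379.16 × 0.045 = $107.06
Medicare tax: $2,493.70 × 0.0155 = $38.65
State unemployment insurance (employee share): $2,493.70 × 0.0027 = $6.73
Total deductions = $114.54 + $328.32 + $64.48 + $107.06 + $38.65 + $6.73 = $659.78
Net pay = $2,493.70 − $659.78 = $1,833.92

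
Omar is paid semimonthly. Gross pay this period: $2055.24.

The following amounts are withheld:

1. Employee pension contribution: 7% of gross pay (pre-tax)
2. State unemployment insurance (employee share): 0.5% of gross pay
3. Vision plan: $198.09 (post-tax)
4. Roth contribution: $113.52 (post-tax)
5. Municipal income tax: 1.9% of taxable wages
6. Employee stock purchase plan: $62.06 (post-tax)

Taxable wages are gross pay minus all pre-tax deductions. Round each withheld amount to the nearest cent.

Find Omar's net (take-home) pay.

$1491.10

Employee pension contribution: $2055.24 × 0.07 = $143.87
Taxable wages = $2055.24 − $143.87 = $1911.37
Municipal income tax: $1911.37 × 0.019 = $36.32
State unemployment insurance (employee share): $2055.24 × 0.005 = $10.28
Employee stock purchase plan: $62.06
Vision plan: $198.09
Roth contribution: $113.52
Total deductions = $143.87 + $36.32 + $10.28 + $62.06 + $198.09 + $113.52 = $564.14
Net pay = $2055.24 − $564.14 = $1491.10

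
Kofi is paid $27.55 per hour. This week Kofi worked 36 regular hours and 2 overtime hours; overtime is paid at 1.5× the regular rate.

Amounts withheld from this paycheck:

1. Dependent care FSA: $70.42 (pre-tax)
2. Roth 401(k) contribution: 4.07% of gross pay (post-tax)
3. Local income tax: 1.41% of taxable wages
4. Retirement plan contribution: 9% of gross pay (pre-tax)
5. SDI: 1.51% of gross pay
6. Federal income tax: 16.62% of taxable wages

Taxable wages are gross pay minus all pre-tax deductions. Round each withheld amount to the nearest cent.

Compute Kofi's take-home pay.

Regular pay: 36 × $27.55 = $991.80
Overtime pay: 2 × $27.55 × 1.5 = $82.65
Gross pay = $991.80 + $82.65 = $1,074.45
Retirement plan contribution: $1,074.45 × 0.09 = $96.70
Dependent care FSA: $70.42
Pre-tax total = $96.70 + $70.42 = $167.12
Taxable wages = $1,074.45 − $167.12 = $907.33
Local income tax: $907.33 × 0.0141 = $12.79
Federal income tax: $907.33 × 0.1662 = $150.80
SDI: $1,074.45 × 0.0151 = $16.22
Roth 401(k) contribution: $1,074.45 × 0.0407 = $43.73
Total deductions = $96.70 + $70.42 + $12.79 + $150.80 + $16.22 + $43.73 = $390.66
Net pay = $1,074.45 − $390.66 = $683.79

$683.79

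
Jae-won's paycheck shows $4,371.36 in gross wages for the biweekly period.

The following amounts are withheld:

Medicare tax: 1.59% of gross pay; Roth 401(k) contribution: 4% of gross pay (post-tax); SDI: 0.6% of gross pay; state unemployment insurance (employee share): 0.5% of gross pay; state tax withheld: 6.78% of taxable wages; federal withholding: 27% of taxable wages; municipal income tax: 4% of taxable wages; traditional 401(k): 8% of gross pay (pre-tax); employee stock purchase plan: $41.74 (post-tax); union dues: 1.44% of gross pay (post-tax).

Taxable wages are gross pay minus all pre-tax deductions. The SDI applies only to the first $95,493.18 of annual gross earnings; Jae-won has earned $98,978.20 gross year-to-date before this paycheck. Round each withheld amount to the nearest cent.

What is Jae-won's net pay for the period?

Traditional 401(k): $4,371.36 × 0.08 = $349.71
Taxable wages = $4,371.36 − $349.71 = $4,021.65
State tax withheld: $4,021.65 × 0.0678 = $272.67
Federal withholding: $4,021.65 × 0.27 = $1,085.85
Municipal income tax: $4,021.65 × 0.04 = $160.87
Medicare tax: $4,371.36 × 0.0159 = $69.50
SDI: annual cap $95,493.18 already reached (YTD $98,978.20), so $0.00
State unemployment insurance (employee share): $4,371.36 × 0.005 = $21.86
Roth 401(k) contribution: $4,371.36 × 0.04 = $174.85
Employee stock purchase plan: $41.74
Union dues: $4,371.36 × 0.0144 = $62.95
Total deductions = $349.71 + $272.67 + $1,085.85 + $160.87 + $69.50 + $0.00 + $21.86 + $174.85 + $41.74 + $62.95 = $2,240.00
Net pay = $4,371.36 − $2,240.00 = $2,131.36

$2,131.36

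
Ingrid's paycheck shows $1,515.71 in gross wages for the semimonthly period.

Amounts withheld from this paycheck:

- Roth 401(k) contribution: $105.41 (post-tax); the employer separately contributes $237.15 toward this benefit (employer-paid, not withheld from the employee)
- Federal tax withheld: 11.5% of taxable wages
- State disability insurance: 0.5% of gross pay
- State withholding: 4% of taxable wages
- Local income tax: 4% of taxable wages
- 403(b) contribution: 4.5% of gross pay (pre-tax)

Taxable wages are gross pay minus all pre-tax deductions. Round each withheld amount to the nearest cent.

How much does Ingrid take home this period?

403(b) contribution: $1,515.71 × 0.045 = $68.21
Taxable wages = $1,515.71 − $68.21 = $1,447.50
State withholding: $1,447.50 × 0.04 = $57.90
Federal tax withheld: $1,447.50 × 0.115 = $166.46
Local income tax: $1,447.50 × 0.04 = $57.90
State disability insurance: $1,515.71 × 0.005 = $7.58
Roth 401(k) contribution: $105.41
(Employer's $237.15 toward Roth 401(k) contribution is not withheld from the employee.)
Total deductions = $68.21 + $57.90 + $166.46 + $57.90 + $7.58 + $105.41 = $463.46
Net pay = $1,515.71 − $463.46 = $1,052.25

$1,052.25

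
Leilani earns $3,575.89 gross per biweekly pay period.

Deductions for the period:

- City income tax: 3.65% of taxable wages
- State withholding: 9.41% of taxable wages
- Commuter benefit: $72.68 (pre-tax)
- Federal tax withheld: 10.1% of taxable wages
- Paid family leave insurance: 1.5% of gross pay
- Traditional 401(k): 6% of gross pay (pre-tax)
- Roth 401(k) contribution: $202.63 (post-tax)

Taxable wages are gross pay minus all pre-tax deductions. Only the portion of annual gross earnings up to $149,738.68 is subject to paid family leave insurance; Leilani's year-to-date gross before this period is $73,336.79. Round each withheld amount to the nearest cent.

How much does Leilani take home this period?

Commuter benefit: $72.68
Traditional 401(k): $3,575.89 × 0.06 = $214.55
Pre-tax total = $72.68 + $214.55 = $287.23
Taxable wages = $3,575.89 − $287.23 = $3,288.66
City income tax: $3,288.66 × 0.0365 = $120.04
State withholding: $3,288.66 × 0.0941 = $309.46
Federal tax withheld: $3,288.66 × 0.101 = $332.15
Paid family leave insurance: cap not yet reached, full $3,575.89 is subject → $3,575.89 × 0.015 = $53.64
Roth 401(k) contribution: $202.63
Total deductions = $72.68 + $214.55 + $120.04 + $309.46 + $332.15 + $53.64 + $202.63 = $1,305.15
Net pay = $3,575.89 − $1,305.15 = $2,270.74

$2,270.74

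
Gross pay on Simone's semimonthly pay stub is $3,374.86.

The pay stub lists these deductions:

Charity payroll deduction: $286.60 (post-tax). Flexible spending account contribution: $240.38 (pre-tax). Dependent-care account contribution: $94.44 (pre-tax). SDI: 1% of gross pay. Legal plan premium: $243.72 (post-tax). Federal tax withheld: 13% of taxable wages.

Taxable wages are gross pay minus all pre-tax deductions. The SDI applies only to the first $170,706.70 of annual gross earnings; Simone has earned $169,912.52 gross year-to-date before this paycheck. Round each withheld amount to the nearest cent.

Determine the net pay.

$2,106.57

Dependent-care account contribution: $94.44
Flexible spending account contribution: $240.38
Pre-tax total = $94.44 + $240.38 = $334.82
Taxable wages = $3,374.86 − $334.82 = $3,040.04
Federal tax withheld: $3,040.04 × 0.13 = $395.21
SDI: only $170,706.70 − $169,912.52 = $794.18 of this check is subject → $794.18 × 0.01 = $7.94
Charity payroll deduction: $286.60
Legal plan premium: $243.72
Total deductions = $94.44 + $240.38 + $395.21 + $7.94 + $286.60 + $243.72 = $1,268.29
Net pay = $3,374.86 − $1,268.29 = $2,106.57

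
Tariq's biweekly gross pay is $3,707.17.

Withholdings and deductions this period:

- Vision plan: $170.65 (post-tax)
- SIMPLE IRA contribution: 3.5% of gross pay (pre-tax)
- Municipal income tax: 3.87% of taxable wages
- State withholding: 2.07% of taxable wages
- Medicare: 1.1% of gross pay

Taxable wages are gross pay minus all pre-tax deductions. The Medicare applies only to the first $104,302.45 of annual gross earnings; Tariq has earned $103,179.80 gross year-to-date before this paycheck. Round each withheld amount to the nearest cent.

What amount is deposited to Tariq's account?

SIMPLE IRA contribution: $3,707.17 × 0.035 = $129.75
Taxable wages = $3,707.17 − $129.75 = $3,577.42
Municipal income tax: $3,577.42 × 0.0387 = $138.45
State withholding: $3,577.42 × 0.0207 = $74.05
Medicare: only $104,302.45 − $103,179.80 = $1,122.65 of this check is subject → $1,122.65 × 0.011 = $12.35
Vision plan: $170.65
Total deductions = $129.75 + $138.45 + $74.05 + $12.35 + $170.65 = $525.25
Net pay = $3,707.17 − $525.25 = $3,181.92

$3,181.92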